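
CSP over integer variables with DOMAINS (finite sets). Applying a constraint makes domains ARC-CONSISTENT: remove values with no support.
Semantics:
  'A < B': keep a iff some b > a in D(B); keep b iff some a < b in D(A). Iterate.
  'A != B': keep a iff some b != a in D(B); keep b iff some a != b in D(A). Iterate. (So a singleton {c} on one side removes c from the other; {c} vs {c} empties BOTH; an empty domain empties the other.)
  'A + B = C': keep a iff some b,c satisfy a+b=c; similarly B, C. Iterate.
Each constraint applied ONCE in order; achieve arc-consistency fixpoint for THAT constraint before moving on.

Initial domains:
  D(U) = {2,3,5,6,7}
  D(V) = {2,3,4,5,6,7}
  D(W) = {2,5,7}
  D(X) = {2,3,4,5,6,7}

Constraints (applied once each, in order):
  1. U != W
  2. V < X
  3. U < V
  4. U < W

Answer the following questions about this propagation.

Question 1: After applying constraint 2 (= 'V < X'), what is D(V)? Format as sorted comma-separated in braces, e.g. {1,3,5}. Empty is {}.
Constraint 1 (U != W) on D(U)={2,3,5,6,7} D(W)={2,5,7}: no change
Constraint 2 (V < X) on D(V)={2,3,4,5,6,7} D(X)={2,3,4,5,6,7}: V {2,3,4,5,6,7}->{2,3,4,5,6}; X {2,3,4,5,6,7}->{3,4,5,6,7}
So after constraint 2: D(V) = {2,3,4,5,6}

Answer: {2,3,4,5,6}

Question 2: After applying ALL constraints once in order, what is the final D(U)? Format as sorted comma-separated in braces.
Answer: {2,3,5}

Derivation:
Constraint 1 (U != W) on D(U)={2,3,5,6,7} D(W)={2,5,7}: no change
Constraint 2 (V < X) on D(V)={2,3,4,5,6,7} D(X)={2,3,4,5,6,7}: V {2,3,4,5,6,7}->{2,3,4,5,6}; X {2,3,4,5,6,7}->{3,4,5,6,7}
Constraint 3 (U < V) on D(U)={2,3,5,6,7} D(V)={2,3,4,5,6}: U {2,3,5,6,7}->{2,3,5}; V {2,3,4,5,6}->{3,4,5,6}
Constraint 4 (U < W) on D(U)={2,3,5} D(W)={2,5,7}: W {2,5,7}->{5,7}
So after all 4 constraints: D(U) = {2,3,5}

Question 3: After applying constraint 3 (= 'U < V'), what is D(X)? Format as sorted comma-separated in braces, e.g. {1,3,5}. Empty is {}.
Constraint 1 (U != W) on D(U)={2,3,5,6,7} D(W)={2,5,7}: no change
Constraint 2 (V < X) on D(V)={2,3,4,5,6,7} D(X)={2,3,4,5,6,7}: V {2,3,4,5,6,7}->{2,3,4,5,6}; X {2,3,4,5,6,7}->{3,4,5,6,7}
Constraint 3 (U < V) on D(U)={2,3,5,6,7} D(V)={2,3,4,5,6}: U {2,3,5,6,7}->{2,3,5}; V {2,3,4,5,6}->{3,4,5,6}
So after constraint 3: D(X) = {3,4,5,6,7}

Answer: {3,4,5,6,7}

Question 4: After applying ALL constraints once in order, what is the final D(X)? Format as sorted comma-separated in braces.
Constraint 1 (U != W) on D(U)={2,3,5,6,7} D(W)={2,5,7}: no change
Constraint 2 (V < X) on D(V)={2,3,4,5,6,7} D(X)={2,3,4,5,6,7}: V {2,3,4,5,6,7}->{2,3,4,5,6}; X {2,3,4,5,6,7}->{3,4,5,6,7}
Constraint 3 (U < V) on D(U)={2,3,5,6,7} D(V)={2,3,4,5,6}: U {2,3,5,6,7}->{2,3,5}; V {2,3,4,5,6}->{3,4,5,6}
Constraint 4 (U < W) on D(U)={2,3,5} D(W)={2,5,7}: W {2,5,7}->{5,7}
So after all 4 constraints: D(X) = {3,4,5,6,7}

Answer: {3,4,5,6,7}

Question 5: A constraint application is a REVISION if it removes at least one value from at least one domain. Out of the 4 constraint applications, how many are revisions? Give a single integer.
Answer: 3

Derivation:
Constraint 1 (U != W) on D(U)={2,3,5,6,7} D(W)={2,5,7}: no change => not a revision
Constraint 2 (V < X) on D(V)={2,3,4,5,6,7} D(X)={2,3,4,5,6,7}: V {2,3,4,5,6,7}->{2,3,4,5,6}; X {2,3,4,5,6,7}->{3,4,5,6,7} => REVISION
Constraint 3 (U < V) on D(U)={2,3,5,6,7} D(V)={2,3,4,5,6}: U {2,3,5,6,7}->{2,3,5}; V {2,3,4,5,6}->{3,4,5,6} => REVISION
Constraint 4 (U < W) on D(U)={2,3,5} D(W)={2,5,7}: W {2,5,7}->{5,7} => REVISION
Total revisions = 3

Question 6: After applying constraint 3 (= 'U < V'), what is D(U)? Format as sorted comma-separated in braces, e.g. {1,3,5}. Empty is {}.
Answer: {2,3,5}

Derivation:
Constraint 1 (U != W) on D(U)={2,3,5,6,7} D(W)={2,5,7}: no change
Constraint 2 (V < X) on D(V)={2,3,4,5,6,7} D(X)={2,3,4,5,6,7}: V {2,3,4,5,6,7}->{2,3,4,5,6}; X {2,3,4,5,6,7}->{3,4,5,6,7}
Constraint 3 (U < V) on D(U)={2,3,5,6,7} D(V)={2,3,4,5,6}: U {2,3,5,6,7}->{2,3,5}; V {2,3,4,5,6}->{3,4,5,6}
So after constraint 3: D(U) = {2,3,5}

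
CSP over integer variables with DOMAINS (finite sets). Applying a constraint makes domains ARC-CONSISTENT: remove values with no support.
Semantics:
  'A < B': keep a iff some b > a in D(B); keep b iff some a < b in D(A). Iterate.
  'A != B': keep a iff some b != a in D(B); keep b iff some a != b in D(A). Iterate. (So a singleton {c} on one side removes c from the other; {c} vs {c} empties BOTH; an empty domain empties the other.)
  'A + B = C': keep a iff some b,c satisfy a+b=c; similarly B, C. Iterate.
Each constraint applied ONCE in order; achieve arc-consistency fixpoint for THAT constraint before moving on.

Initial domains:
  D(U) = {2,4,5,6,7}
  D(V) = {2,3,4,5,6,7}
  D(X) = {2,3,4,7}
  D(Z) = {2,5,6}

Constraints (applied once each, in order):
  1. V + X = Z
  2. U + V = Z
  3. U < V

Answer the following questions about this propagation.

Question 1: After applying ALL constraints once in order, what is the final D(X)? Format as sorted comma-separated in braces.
Constraint 1 (V + X = Z) on D(V)={2,3,4,5,6,7} D(X)={2,3,4,7} D(Z)={2,5,6}: V {2,3,4,5,6,7}->{2,3,4}; X {2,3,4,7}->{2,3,4}; Z {2,5,6}->{5,6}
Constraint 2 (U + V = Z) on D(U)={2,4,5,6,7} D(V)={2,3,4} D(Z)={5,6}: U {2,4,5,6,7}->{2,4}
Constraint 3 (U < V) on D(U)={2,4} D(V)={2,3,4}: U {2,4}->{2}; V {2,3,4}->{3,4}
So after all 3 constraints: D(X) = {2,3,4}

Answer: {2,3,4}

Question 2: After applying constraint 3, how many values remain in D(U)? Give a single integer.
Constraint 1 (V + X = Z) on D(V)={2,3,4,5,6,7} D(X)={2,3,4,7} D(Z)={2,5,6}: V {2,3,4,5,6,7}->{2,3,4}; X {2,3,4,7}->{2,3,4}; Z {2,5,6}->{5,6}
Constraint 2 (U + V = Z) on D(U)={2,4,5,6,7} D(V)={2,3,4} D(Z)={5,6}: U {2,4,5,6,7}->{2,4}
Constraint 3 (U < V) on D(U)={2,4} D(V)={2,3,4}: U {2,4}->{2}; V {2,3,4}->{3,4}
So after constraint 3: D(U)={2}, size = 1

Answer: 1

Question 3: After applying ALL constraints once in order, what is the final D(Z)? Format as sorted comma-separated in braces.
Constraint 1 (V + X = Z) on D(V)={2,3,4,5,6,7} D(X)={2,3,4,7} D(Z)={2,5,6}: V {2,3,4,5,6,7}->{2,3,4}; X {2,3,4,7}->{2,3,4}; Z {2,5,6}->{5,6}
Constraint 2 (U + V = Z) on D(U)={2,4,5,6,7} D(V)={2,3,4} D(Z)={5,6}: U {2,4,5,6,7}->{2,4}
Constraint 3 (U < V) on D(U)={2,4} D(V)={2,3,4}: U {2,4}->{2}; V {2,3,4}->{3,4}
So after all 3 constraints: D(Z) = {5,6}

Answer: {5,6}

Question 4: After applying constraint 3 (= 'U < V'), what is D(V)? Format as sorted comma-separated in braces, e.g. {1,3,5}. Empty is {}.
Answer: {3,4}

Derivation:
Constraint 1 (V + X = Z) on D(V)={2,3,4,5,6,7} D(X)={2,3,4,7} D(Z)={2,5,6}: V {2,3,4,5,6,7}->{2,3,4}; X {2,3,4,7}->{2,3,4}; Z {2,5,6}->{5,6}
Constraint 2 (U + V = Z) on D(U)={2,4,5,6,7} D(V)={2,3,4} D(Z)={5,6}: U {2,4,5,6,7}->{2,4}
Constraint 3 (U < V) on D(U)={2,4} D(V)={2,3,4}: U {2,4}->{2}; V {2,3,4}->{3,4}
So after constraint 3: D(V) = {3,4}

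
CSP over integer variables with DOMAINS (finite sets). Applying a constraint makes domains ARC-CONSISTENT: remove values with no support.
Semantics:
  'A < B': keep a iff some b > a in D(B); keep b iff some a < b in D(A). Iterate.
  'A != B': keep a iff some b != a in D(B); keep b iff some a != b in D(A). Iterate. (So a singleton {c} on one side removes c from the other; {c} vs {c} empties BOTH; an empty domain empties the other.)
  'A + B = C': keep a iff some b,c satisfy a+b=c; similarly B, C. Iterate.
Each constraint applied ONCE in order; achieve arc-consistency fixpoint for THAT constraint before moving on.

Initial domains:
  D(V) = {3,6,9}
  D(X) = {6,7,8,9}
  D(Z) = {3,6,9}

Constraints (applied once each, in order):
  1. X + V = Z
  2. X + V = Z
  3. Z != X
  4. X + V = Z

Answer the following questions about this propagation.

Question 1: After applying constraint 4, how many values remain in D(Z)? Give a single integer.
Answer: 1

Derivation:
Constraint 1 (X + V = Z) on D(X)={6,7,8,9} D(V)={3,6,9} D(Z)={3,6,9}: X {6,7,8,9}->{6}; V {3,6,9}->{3}; Z {3,6,9}->{9}
Constraint 2 (X + V = Z) on D(X)={6} D(V)={3} D(Z)={9}: no change
Constraint 3 (Z != X) on D(Z)={9} D(X)={6}: no change
Constraint 4 (X + V = Z) on D(X)={6} D(V)={3} D(Z)={9}: no change
So after constraint 4: D(Z)={9}, size = 1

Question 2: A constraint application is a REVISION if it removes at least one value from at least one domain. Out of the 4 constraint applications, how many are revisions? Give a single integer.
Constraint 1 (X + V = Z) on D(X)={6,7,8,9} D(V)={3,6,9} D(Z)={3,6,9}: X {6,7,8,9}->{6}; V {3,6,9}->{3}; Z {3,6,9}->{9} => REVISION
Constraint 2 (X + V = Z) on D(X)={6} D(V)={3} D(Z)={9}: no change => not a revision
Constraint 3 (Z != X) on D(Z)={9} D(X)={6}: no change => not a revision
Constraint 4 (X + V = Z) on D(X)={6} D(V)={3} D(Z)={9}: no change => not a revision
Total revisions = 1

Answer: 1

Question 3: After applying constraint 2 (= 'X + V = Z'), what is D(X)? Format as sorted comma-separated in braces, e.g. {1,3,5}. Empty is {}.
Constraint 1 (X + V = Z) on D(X)={6,7,8,9} D(V)={3,6,9} D(Z)={3,6,9}: X {6,7,8,9}->{6}; V {3,6,9}->{3}; Z {3,6,9}->{9}
Constraint 2 (X + V = Z) on D(X)={6} D(V)={3} D(Z)={9}: no change
So after constraint 2: D(X) = {6}

Answer: {6}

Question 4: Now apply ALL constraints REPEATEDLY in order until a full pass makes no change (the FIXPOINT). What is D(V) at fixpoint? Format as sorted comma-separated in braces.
pass 0 (initial): D(V)={3,6,9}
pass 1: V {3,6,9}->{3}; X {6,7,8,9}->{6}; Z {3,6,9}->{9}
pass 2: no change
Fixpoint after 2 passes: D(V) = {3}

Answer: {3}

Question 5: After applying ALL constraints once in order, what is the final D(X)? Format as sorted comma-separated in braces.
Constraint 1 (X + V = Z) on D(X)={6,7,8,9} D(V)={3,6,9} D(Z)={3,6,9}: X {6,7,8,9}->{6}; V {3,6,9}->{3}; Z {3,6,9}->{9}
Constraint 2 (X + V = Z) on D(X)={6} D(V)={3} D(Z)={9}: no change
Constraint 3 (Z != X) on D(Z)={9} D(X)={6}: no change
Constraint 4 (X + V = Z) on D(X)={6} D(V)={3} D(Z)={9}: no change
So after all 4 constraints: D(X) = {6}

Answer: {6}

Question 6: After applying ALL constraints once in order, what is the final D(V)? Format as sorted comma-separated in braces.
Constraint 1 (X + V = Z) on D(X)={6,7,8,9} D(V)={3,6,9} D(Z)={3,6,9}: X {6,7,8,9}->{6}; V {3,6,9}->{3}; Z {3,6,9}->{9}
Constraint 2 (X + V = Z) on D(X)={6} D(V)={3} D(Z)={9}: no change
Constraint 3 (Z != X) on D(Z)={9} D(X)={6}: no change
Constraint 4 (X + V = Z) on D(X)={6} D(V)={3} D(Z)={9}: no change
So after all 4 constraints: D(V) = {3}

Answer: {3}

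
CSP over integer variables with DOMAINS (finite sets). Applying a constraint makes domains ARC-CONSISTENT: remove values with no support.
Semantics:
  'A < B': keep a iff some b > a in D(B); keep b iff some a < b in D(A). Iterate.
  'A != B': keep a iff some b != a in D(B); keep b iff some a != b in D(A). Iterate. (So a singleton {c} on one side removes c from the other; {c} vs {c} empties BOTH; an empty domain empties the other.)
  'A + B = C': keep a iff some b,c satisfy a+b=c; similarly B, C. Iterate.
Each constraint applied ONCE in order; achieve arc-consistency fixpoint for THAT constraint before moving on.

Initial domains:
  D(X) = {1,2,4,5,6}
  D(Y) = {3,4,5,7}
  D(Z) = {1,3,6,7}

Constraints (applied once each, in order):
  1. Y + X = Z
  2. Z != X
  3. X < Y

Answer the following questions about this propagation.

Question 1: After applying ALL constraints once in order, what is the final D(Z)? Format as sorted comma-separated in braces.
Answer: {6,7}

Derivation:
Constraint 1 (Y + X = Z) on D(Y)={3,4,5,7} D(X)={1,2,4,5,6} D(Z)={1,3,6,7}: Y {3,4,5,7}->{3,4,5}; X {1,2,4,5,6}->{1,2,4}; Z {1,3,6,7}->{6,7}
Constraint 2 (Z != X) on D(Z)={6,7} D(X)={1,2,4}: no change
Constraint 3 (X < Y) on D(X)={1,2,4} D(Y)={3,4,5}: no change
So after all 3 constraints: D(Z) = {6,7}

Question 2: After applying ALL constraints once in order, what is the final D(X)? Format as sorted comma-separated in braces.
Constraint 1 (Y + X = Z) on D(Y)={3,4,5,7} D(X)={1,2,4,5,6} D(Z)={1,3,6,7}: Y {3,4,5,7}->{3,4,5}; X {1,2,4,5,6}->{1,2,4}; Z {1,3,6,7}->{6,7}
Constraint 2 (Z != X) on D(Z)={6,7} D(X)={1,2,4}: no change
Constraint 3 (X < Y) on D(X)={1,2,4} D(Y)={3,4,5}: no change
So after all 3 constraints: D(X) = {1,2,4}

Answer: {1,2,4}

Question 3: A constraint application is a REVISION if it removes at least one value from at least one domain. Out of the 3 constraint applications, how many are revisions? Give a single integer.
Answer: 1

Derivation:
Constraint 1 (Y + X = Z) on D(Y)={3,4,5,7} D(X)={1,2,4,5,6} D(Z)={1,3,6,7}: Y {3,4,5,7}->{3,4,5}; X {1,2,4,5,6}->{1,2,4}; Z {1,3,6,7}->{6,7} => REVISION
Constraint 2 (Z != X) on D(Z)={6,7} D(X)={1,2,4}: no change => not a revision
Constraint 3 (X < Y) on D(X)={1,2,4} D(Y)={3,4,5}: no change => not a revision
Total revisions = 1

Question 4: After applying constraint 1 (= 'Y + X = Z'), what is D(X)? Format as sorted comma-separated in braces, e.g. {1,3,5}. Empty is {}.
Answer: {1,2,4}

Derivation:
Constraint 1 (Y + X = Z) on D(Y)={3,4,5,7} D(X)={1,2,4,5,6} D(Z)={1,3,6,7}: Y {3,4,5,7}->{3,4,5}; X {1,2,4,5,6}->{1,2,4}; Z {1,3,6,7}->{6,7}
So after constraint 1: D(X) = {1,2,4}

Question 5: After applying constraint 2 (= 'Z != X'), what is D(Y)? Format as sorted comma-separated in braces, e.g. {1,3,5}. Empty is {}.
Constraint 1 (Y + X = Z) on D(Y)={3,4,5,7} D(X)={1,2,4,5,6} D(Z)={1,3,6,7}: Y {3,4,5,7}->{3,4,5}; X {1,2,4,5,6}->{1,2,4}; Z {1,3,6,7}->{6,7}
Constraint 2 (Z != X) on D(Z)={6,7} D(X)={1,2,4}: no change
So after constraint 2: D(Y) = {3,4,5}

Answer: {3,4,5}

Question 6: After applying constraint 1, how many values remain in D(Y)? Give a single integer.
Constraint 1 (Y + X = Z) on D(Y)={3,4,5,7} D(X)={1,2,4,5,6} D(Z)={1,3,6,7}: Y {3,4,5,7}->{3,4,5}; X {1,2,4,5,6}->{1,2,4}; Z {1,3,6,7}->{6,7}
So after constraint 1: D(Y)={3,4,5}, size = 3

Answer: 3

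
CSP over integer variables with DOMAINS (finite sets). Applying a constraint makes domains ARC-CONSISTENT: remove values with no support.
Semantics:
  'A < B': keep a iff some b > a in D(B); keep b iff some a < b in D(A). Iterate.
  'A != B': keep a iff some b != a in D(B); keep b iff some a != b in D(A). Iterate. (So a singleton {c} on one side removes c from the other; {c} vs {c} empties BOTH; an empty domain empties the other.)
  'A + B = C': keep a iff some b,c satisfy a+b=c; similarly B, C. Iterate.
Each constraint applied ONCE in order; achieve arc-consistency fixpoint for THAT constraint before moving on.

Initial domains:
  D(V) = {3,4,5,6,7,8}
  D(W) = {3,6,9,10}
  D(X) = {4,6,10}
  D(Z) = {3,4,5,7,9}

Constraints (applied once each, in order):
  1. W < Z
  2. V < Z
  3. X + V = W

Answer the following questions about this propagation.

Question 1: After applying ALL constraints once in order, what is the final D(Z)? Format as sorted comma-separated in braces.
Constraint 1 (W < Z) on D(W)={3,6,9,10} D(Z)={3,4,5,7,9}: W {3,6,9,10}->{3,6}; Z {3,4,5,7,9}->{4,5,7,9}
Constraint 2 (V < Z) on D(V)={3,4,5,6,7,8} D(Z)={4,5,7,9}: no change
Constraint 3 (X + V = W) on D(X)={4,6,10} D(V)={3,4,5,6,7,8} D(W)={3,6}: X {4,6,10}->{}; V {3,4,5,6,7,8}->{}; W {3,6}->{}
So after all 3 constraints: D(Z) = {4,5,7,9}

Answer: {4,5,7,9}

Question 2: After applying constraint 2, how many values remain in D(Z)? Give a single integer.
Constraint 1 (W < Z) on D(W)={3,6,9,10} D(Z)={3,4,5,7,9}: W {3,6,9,10}->{3,6}; Z {3,4,5,7,9}->{4,5,7,9}
Constraint 2 (V < Z) on D(V)={3,4,5,6,7,8} D(Z)={4,5,7,9}: no change
So after constraint 2: D(Z)={4,5,7,9}, size = 4

Answer: 4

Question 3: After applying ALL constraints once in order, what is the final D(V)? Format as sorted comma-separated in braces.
Constraint 1 (W < Z) on D(W)={3,6,9,10} D(Z)={3,4,5,7,9}: W {3,6,9,10}->{3,6}; Z {3,4,5,7,9}->{4,5,7,9}
Constraint 2 (V < Z) on D(V)={3,4,5,6,7,8} D(Z)={4,5,7,9}: no change
Constraint 3 (X + V = W) on D(X)={4,6,10} D(V)={3,4,5,6,7,8} D(W)={3,6}: X {4,6,10}->{}; V {3,4,5,6,7,8}->{}; W {3,6}->{}
So after all 3 constraints: D(V) = {}

Answer: {}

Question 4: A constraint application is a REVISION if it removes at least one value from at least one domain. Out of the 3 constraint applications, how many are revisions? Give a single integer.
Answer: 2

Derivation:
Constraint 1 (W < Z) on D(W)={3,6,9,10} D(Z)={3,4,5,7,9}: W {3,6,9,10}->{3,6}; Z {3,4,5,7,9}->{4,5,7,9} => REVISION
Constraint 2 (V < Z) on D(V)={3,4,5,6,7,8} D(Z)={4,5,7,9}: no change => not a revision
Constraint 3 (X + V = W) on D(X)={4,6,10} D(V)={3,4,5,6,7,8} D(W)={3,6}: X {4,6,10}->{}; V {3,4,5,6,7,8}->{}; W {3,6}->{} => REVISION
Total revisions = 2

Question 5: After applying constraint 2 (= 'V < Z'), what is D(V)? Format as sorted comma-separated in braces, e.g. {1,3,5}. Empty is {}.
Answer: {3,4,5,6,7,8}

Derivation:
Constraint 1 (W < Z) on D(W)={3,6,9,10} D(Z)={3,4,5,7,9}: W {3,6,9,10}->{3,6}; Z {3,4,5,7,9}->{4,5,7,9}
Constraint 2 (V < Z) on D(V)={3,4,5,6,7,8} D(Z)={4,5,7,9}: no change
So after constraint 2: D(V) = {3,4,5,6,7,8}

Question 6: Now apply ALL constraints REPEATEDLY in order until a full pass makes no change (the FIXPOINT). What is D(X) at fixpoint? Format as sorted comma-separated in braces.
Answer: {}

Derivation:
pass 0 (initial): D(X)={4,6,10}
pass 1: V {3,4,5,6,7,8}->{}; W {3,6,9,10}->{}; X {4,6,10}->{}; Z {3,4,5,7,9}->{4,5,7,9}
pass 2: Z {4,5,7,9}->{}
pass 3: no change
Fixpoint after 3 passes: D(X) = {}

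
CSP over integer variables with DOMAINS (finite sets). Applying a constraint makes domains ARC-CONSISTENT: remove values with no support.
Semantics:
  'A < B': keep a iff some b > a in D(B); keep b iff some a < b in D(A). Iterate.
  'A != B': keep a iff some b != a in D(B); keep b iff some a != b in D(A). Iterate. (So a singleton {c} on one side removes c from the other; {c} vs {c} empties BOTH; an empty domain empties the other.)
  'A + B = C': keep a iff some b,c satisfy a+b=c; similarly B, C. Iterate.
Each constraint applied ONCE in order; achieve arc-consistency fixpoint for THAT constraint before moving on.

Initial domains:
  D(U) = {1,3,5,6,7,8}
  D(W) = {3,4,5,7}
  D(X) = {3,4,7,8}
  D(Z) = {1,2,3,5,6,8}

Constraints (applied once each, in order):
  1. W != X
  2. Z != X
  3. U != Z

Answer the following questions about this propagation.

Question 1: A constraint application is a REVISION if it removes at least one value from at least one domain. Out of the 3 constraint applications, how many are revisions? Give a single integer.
Answer: 0

Derivation:
Constraint 1 (W != X) on D(W)={3,4,5,7} D(X)={3,4,7,8}: no change => not a revision
Constraint 2 (Z != X) on D(Z)={1,2,3,5,6,8} D(X)={3,4,7,8}: no change => not a revision
Constraint 3 (U != Z) on D(U)={1,3,5,6,7,8} D(Z)={1,2,3,5,6,8}: no change => not a revision
Total revisions = 0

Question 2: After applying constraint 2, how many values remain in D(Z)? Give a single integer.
Answer: 6

Derivation:
Constraint 1 (W != X) on D(W)={3,4,5,7} D(X)={3,4,7,8}: no change
Constraint 2 (Z != X) on D(Z)={1,2,3,5,6,8} D(X)={3,4,7,8}: no change
So after constraint 2: D(Z)={1,2,3,5,6,8}, size = 6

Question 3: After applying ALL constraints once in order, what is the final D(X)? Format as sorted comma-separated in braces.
Constraint 1 (W != X) on D(W)={3,4,5,7} D(X)={3,4,7,8}: no change
Constraint 2 (Z != X) on D(Z)={1,2,3,5,6,8} D(X)={3,4,7,8}: no change
Constraint 3 (U != Z) on D(U)={1,3,5,6,7,8} D(Z)={1,2,3,5,6,8}: no change
So after all 3 constraints: D(X) = {3,4,7,8}

Answer: {3,4,7,8}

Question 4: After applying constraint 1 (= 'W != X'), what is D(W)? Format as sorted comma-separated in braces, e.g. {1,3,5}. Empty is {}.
Constraint 1 (W != X) on D(W)={3,4,5,7} D(X)={3,4,7,8}: no change
So after constraint 1: D(W) = {3,4,5,7}

Answer: {3,4,5,7}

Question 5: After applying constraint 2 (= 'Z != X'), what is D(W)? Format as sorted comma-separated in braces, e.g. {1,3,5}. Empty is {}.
Answer: {3,4,5,7}

Derivation:
Constraint 1 (W != X) on D(W)={3,4,5,7} D(X)={3,4,7,8}: no change
Constraint 2 (Z != X) on D(Z)={1,2,3,5,6,8} D(X)={3,4,7,8}: no change
So after constraint 2: D(W) = {3,4,5,7}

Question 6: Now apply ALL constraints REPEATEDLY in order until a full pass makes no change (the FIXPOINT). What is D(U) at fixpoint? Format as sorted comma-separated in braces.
Answer: {1,3,5,6,7,8}

Derivation:
pass 0 (initial): D(U)={1,3,5,6,7,8}
pass 1: no change
Fixpoint after 1 passes: D(U) = {1,3,5,6,7,8}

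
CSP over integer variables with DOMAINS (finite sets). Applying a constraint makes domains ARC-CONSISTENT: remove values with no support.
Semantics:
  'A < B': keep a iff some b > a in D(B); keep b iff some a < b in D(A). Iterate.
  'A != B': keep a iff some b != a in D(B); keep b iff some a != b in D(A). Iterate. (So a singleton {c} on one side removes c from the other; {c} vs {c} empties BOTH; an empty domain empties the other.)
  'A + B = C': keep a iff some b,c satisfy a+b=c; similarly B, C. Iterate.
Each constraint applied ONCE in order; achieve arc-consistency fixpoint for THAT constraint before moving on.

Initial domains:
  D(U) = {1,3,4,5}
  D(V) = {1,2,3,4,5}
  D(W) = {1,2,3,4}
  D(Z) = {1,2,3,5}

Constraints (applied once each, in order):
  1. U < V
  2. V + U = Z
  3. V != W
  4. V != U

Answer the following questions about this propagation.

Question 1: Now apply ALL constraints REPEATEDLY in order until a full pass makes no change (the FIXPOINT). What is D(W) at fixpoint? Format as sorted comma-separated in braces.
Answer: {1,2,3,4}

Derivation:
pass 0 (initial): D(W)={1,2,3,4}
pass 1: U {1,3,4,5}->{1,3}; V {1,2,3,4,5}->{2,4}; Z {1,2,3,5}->{3,5}
pass 2: no change
Fixpoint after 2 passes: D(W) = {1,2,3,4}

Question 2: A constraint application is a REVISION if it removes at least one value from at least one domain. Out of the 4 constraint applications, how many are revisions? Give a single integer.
Answer: 2

Derivation:
Constraint 1 (U < V) on D(U)={1,3,4,5} D(V)={1,2,3,4,5}: U {1,3,4,5}->{1,3,4}; V {1,2,3,4,5}->{2,3,4,5} => REVISION
Constraint 2 (V + U = Z) on D(V)={2,3,4,5} D(U)={1,3,4} D(Z)={1,2,3,5}: V {2,3,4,5}->{2,4}; U {1,3,4}->{1,3}; Z {1,2,3,5}->{3,5} => REVISION
Constraint 3 (V != W) on D(V)={2,4} D(W)={1,2,3,4}: no change => not a revision
Constraint 4 (V != U) on D(V)={2,4} D(U)={1,3}: no change => not a revision
Total revisions = 2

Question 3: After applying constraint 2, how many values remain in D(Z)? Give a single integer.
Answer: 2

Derivation:
Constraint 1 (U < V) on D(U)={1,3,4,5} D(V)={1,2,3,4,5}: U {1,3,4,5}->{1,3,4}; V {1,2,3,4,5}->{2,3,4,5}
Constraint 2 (V + U = Z) on D(V)={2,3,4,5} D(U)={1,3,4} D(Z)={1,2,3,5}: V {2,3,4,5}->{2,4}; U {1,3,4}->{1,3}; Z {1,2,3,5}->{3,5}
So after constraint 2: D(Z)={3,5}, size = 2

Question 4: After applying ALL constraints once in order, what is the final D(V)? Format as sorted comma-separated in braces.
Answer: {2,4}

Derivation:
Constraint 1 (U < V) on D(U)={1,3,4,5} D(V)={1,2,3,4,5}: U {1,3,4,5}->{1,3,4}; V {1,2,3,4,5}->{2,3,4,5}
Constraint 2 (V + U = Z) on D(V)={2,3,4,5} D(U)={1,3,4} D(Z)={1,2,3,5}: V {2,3,4,5}->{2,4}; U {1,3,4}->{1,3}; Z {1,2,3,5}->{3,5}
Constraint 3 (V != W) on D(V)={2,4} D(W)={1,2,3,4}: no change
Constraint 4 (V != U) on D(V)={2,4} D(U)={1,3}: no change
So after all 4 constraints: D(V) = {2,4}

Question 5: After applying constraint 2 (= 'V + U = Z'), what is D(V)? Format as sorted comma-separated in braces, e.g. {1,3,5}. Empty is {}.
Answer: {2,4}

Derivation:
Constraint 1 (U < V) on D(U)={1,3,4,5} D(V)={1,2,3,4,5}: U {1,3,4,5}->{1,3,4}; V {1,2,3,4,5}->{2,3,4,5}
Constraint 2 (V + U = Z) on D(V)={2,3,4,5} D(U)={1,3,4} D(Z)={1,2,3,5}: V {2,3,4,5}->{2,4}; U {1,3,4}->{1,3}; Z {1,2,3,5}->{3,5}
So after constraint 2: D(V) = {2,4}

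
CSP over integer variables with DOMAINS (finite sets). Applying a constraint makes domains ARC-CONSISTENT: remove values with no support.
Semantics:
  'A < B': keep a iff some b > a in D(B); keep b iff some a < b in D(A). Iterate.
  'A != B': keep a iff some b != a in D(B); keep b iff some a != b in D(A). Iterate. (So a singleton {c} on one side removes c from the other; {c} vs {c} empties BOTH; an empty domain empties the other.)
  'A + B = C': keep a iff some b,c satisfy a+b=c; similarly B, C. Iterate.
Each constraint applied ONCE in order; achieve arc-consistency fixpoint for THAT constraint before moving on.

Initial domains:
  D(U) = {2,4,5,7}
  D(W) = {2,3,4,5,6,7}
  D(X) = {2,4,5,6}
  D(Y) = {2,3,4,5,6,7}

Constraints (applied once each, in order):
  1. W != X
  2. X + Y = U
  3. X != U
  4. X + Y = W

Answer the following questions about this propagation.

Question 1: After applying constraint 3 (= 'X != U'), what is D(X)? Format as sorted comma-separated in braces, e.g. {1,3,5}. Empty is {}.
Constraint 1 (W != X) on D(W)={2,3,4,5,6,7} D(X)={2,4,5,6}: no change
Constraint 2 (X + Y = U) on D(X)={2,4,5,6} D(Y)={2,3,4,5,6,7} D(U)={2,4,5,7}: X {2,4,5,6}->{2,4,5}; Y {2,3,4,5,6,7}->{2,3,5}; U {2,4,5,7}->{4,5,7}
Constraint 3 (X != U) on D(X)={2,4,5} D(U)={4,5,7}: no change
So after constraint 3: D(X) = {2,4,5}

Answer: {2,4,5}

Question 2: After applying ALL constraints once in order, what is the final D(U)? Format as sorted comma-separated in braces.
Constraint 1 (W != X) on D(W)={2,3,4,5,6,7} D(X)={2,4,5,6}: no change
Constraint 2 (X + Y = U) on D(X)={2,4,5,6} D(Y)={2,3,4,5,6,7} D(U)={2,4,5,7}: X {2,4,5,6}->{2,4,5}; Y {2,3,4,5,6,7}->{2,3,5}; U {2,4,5,7}->{4,5,7}
Constraint 3 (X != U) on D(X)={2,4,5} D(U)={4,5,7}: no change
Constraint 4 (X + Y = W) on D(X)={2,4,5} D(Y)={2,3,5} D(W)={2,3,4,5,6,7}: W {2,3,4,5,6,7}->{4,5,6,7}
So after all 4 constraints: D(U) = {4,5,7}

Answer: {4,5,7}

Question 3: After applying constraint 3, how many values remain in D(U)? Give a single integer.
Answer: 3

Derivation:
Constraint 1 (W != X) on D(W)={2,3,4,5,6,7} D(X)={2,4,5,6}: no change
Constraint 2 (X + Y = U) on D(X)={2,4,5,6} D(Y)={2,3,4,5,6,7} D(U)={2,4,5,7}: X {2,4,5,6}->{2,4,5}; Y {2,3,4,5,6,7}->{2,3,5}; U {2,4,5,7}->{4,5,7}
Constraint 3 (X != U) on D(X)={2,4,5} D(U)={4,5,7}: no change
So after constraint 3: D(U)={4,5,7}, size = 3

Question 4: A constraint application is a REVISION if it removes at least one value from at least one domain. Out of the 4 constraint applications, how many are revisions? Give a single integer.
Constraint 1 (W != X) on D(W)={2,3,4,5,6,7} D(X)={2,4,5,6}: no change => not a revision
Constraint 2 (X + Y = U) on D(X)={2,4,5,6} D(Y)={2,3,4,5,6,7} D(U)={2,4,5,7}: X {2,4,5,6}->{2,4,5}; Y {2,3,4,5,6,7}->{2,3,5}; U {2,4,5,7}->{4,5,7} => REVISION
Constraint 3 (X != U) on D(X)={2,4,5} D(U)={4,5,7}: no change => not a revision
Constraint 4 (X + Y = W) on D(X)={2,4,5} D(Y)={2,3,5} D(W)={2,3,4,5,6,7}: W {2,3,4,5,6,7}->{4,5,6,7} => REVISION
Total revisions = 2

Answer: 2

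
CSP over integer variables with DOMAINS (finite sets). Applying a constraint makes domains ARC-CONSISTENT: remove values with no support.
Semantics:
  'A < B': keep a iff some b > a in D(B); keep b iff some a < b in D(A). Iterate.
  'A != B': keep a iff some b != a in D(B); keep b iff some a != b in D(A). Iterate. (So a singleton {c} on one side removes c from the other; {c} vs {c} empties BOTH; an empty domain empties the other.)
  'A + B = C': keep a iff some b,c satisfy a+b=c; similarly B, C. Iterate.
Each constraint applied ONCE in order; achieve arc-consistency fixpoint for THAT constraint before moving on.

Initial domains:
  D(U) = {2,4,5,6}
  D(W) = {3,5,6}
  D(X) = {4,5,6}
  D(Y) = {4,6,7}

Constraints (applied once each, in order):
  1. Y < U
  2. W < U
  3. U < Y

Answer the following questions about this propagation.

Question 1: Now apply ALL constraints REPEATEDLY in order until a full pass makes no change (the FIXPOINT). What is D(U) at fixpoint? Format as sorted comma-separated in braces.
Answer: {}

Derivation:
pass 0 (initial): D(U)={2,4,5,6}
pass 1: U {2,4,5,6}->{}; W {3,5,6}->{3,5}; Y {4,6,7}->{}
pass 2: W {3,5}->{}
pass 3: no change
Fixpoint after 3 passes: D(U) = {}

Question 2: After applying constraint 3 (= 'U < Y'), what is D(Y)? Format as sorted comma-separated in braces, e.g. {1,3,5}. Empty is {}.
Constraint 1 (Y < U) on D(Y)={4,6,7} D(U)={2,4,5,6}: Y {4,6,7}->{4}; U {2,4,5,6}->{5,6}
Constraint 2 (W < U) on D(W)={3,5,6} D(U)={5,6}: W {3,5,6}->{3,5}
Constraint 3 (U < Y) on D(U)={5,6} D(Y)={4}: U {5,6}->{}; Y {4}->{}
So after constraint 3: D(Y) = {}

Answer: {}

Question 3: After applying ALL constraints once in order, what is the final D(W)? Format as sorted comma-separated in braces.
Answer: {3,5}

Derivation:
Constraint 1 (Y < U) on D(Y)={4,6,7} D(U)={2,4,5,6}: Y {4,6,7}->{4}; U {2,4,5,6}->{5,6}
Constraint 2 (W < U) on D(W)={3,5,6} D(U)={5,6}: W {3,5,6}->{3,5}
Constraint 3 (U < Y) on D(U)={5,6} D(Y)={4}: U {5,6}->{}; Y {4}->{}
So after all 3 constraints: D(W) = {3,5}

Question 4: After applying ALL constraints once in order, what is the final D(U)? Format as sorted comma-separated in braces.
Constraint 1 (Y < U) on D(Y)={4,6,7} D(U)={2,4,5,6}: Y {4,6,7}->{4}; U {2,4,5,6}->{5,6}
Constraint 2 (W < U) on D(W)={3,5,6} D(U)={5,6}: W {3,5,6}->{3,5}
Constraint 3 (U < Y) on D(U)={5,6} D(Y)={4}: U {5,6}->{}; Y {4}->{}
So after all 3 constraints: D(U) = {}

Answer: {}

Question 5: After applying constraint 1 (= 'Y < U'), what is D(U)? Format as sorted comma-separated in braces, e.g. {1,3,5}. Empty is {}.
Answer: {5,6}

Derivation:
Constraint 1 (Y < U) on D(Y)={4,6,7} D(U)={2,4,5,6}: Y {4,6,7}->{4}; U {2,4,5,6}->{5,6}
So after constraint 1: D(U) = {5,6}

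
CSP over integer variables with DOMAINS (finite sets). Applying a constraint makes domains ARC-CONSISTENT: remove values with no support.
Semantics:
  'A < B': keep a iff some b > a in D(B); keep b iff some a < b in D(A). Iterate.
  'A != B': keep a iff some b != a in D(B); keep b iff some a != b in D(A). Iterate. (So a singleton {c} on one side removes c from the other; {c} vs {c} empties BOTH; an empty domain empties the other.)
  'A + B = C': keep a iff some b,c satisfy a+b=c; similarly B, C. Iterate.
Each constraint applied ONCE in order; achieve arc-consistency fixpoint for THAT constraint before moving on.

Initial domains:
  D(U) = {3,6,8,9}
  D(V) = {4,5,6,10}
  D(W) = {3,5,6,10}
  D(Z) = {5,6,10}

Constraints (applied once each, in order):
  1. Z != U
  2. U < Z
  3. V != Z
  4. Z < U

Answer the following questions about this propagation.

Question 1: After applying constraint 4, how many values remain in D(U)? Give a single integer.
Constraint 1 (Z != U) on D(Z)={5,6,10} D(U)={3,6,8,9}: no change
Constraint 2 (U < Z) on D(U)={3,6,8,9} D(Z)={5,6,10}: no change
Constraint 3 (V != Z) on D(V)={4,5,6,10} D(Z)={5,6,10}: no change
Constraint 4 (Z < U) on D(Z)={5,6,10} D(U)={3,6,8,9}: Z {5,6,10}->{5,6}; U {3,6,8,9}->{6,8,9}
So after constraint 4: D(U)={6,8,9}, size = 3

Answer: 3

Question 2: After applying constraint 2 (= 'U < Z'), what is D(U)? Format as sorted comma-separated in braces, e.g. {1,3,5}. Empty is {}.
Answer: {3,6,8,9}

Derivation:
Constraint 1 (Z != U) on D(Z)={5,6,10} D(U)={3,6,8,9}: no change
Constraint 2 (U < Z) on D(U)={3,6,8,9} D(Z)={5,6,10}: no change
So after constraint 2: D(U) = {3,6,8,9}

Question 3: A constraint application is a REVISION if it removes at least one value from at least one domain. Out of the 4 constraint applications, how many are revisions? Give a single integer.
Answer: 1

Derivation:
Constraint 1 (Z != U) on D(Z)={5,6,10} D(U)={3,6,8,9}: no change => not a revision
Constraint 2 (U < Z) on D(U)={3,6,8,9} D(Z)={5,6,10}: no change => not a revision
Constraint 3 (V != Z) on D(V)={4,5,6,10} D(Z)={5,6,10}: no change => not a revision
Constraint 4 (Z < U) on D(Z)={5,6,10} D(U)={3,6,8,9}: Z {5,6,10}->{5,6}; U {3,6,8,9}->{6,8,9} => REVISION
Total revisions = 1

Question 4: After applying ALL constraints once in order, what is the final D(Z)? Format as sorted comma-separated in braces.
Answer: {5,6}

Derivation:
Constraint 1 (Z != U) on D(Z)={5,6,10} D(U)={3,6,8,9}: no change
Constraint 2 (U < Z) on D(U)={3,6,8,9} D(Z)={5,6,10}: no change
Constraint 3 (V != Z) on D(V)={4,5,6,10} D(Z)={5,6,10}: no change
Constraint 4 (Z < U) on D(Z)={5,6,10} D(U)={3,6,8,9}: Z {5,6,10}->{5,6}; U {3,6,8,9}->{6,8,9}
So after all 4 constraints: D(Z) = {5,6}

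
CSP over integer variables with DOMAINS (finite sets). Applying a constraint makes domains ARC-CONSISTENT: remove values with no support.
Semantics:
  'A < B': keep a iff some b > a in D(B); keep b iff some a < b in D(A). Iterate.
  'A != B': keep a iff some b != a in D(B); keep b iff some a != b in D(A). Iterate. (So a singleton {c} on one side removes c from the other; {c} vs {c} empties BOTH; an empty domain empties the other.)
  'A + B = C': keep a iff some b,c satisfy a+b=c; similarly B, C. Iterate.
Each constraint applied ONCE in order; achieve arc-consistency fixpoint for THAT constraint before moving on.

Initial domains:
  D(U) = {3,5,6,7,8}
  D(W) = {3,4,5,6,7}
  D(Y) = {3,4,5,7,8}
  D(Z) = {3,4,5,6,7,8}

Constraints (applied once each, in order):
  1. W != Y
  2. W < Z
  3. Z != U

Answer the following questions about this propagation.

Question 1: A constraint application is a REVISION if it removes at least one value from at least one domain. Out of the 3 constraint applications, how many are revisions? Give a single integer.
Answer: 1

Derivation:
Constraint 1 (W != Y) on D(W)={3,4,5,6,7} D(Y)={3,4,5,7,8}: no change => not a revision
Constraint 2 (W < Z) on D(W)={3,4,5,6,7} D(Z)={3,4,5,6,7,8}: Z {3,4,5,6,7,8}->{4,5,6,7,8} => REVISION
Constraint 3 (Z != U) on D(Z)={4,5,6,7,8} D(U)={3,5,6,7,8}: no change => not a revision
Total revisions = 1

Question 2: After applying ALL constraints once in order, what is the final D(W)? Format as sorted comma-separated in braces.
Answer: {3,4,5,6,7}

Derivation:
Constraint 1 (W != Y) on D(W)={3,4,5,6,7} D(Y)={3,4,5,7,8}: no change
Constraint 2 (W < Z) on D(W)={3,4,5,6,7} D(Z)={3,4,5,6,7,8}: Z {3,4,5,6,7,8}->{4,5,6,7,8}
Constraint 3 (Z != U) on D(Z)={4,5,6,7,8} D(U)={3,5,6,7,8}: no change
So after all 3 constraints: D(W) = {3,4,5,6,7}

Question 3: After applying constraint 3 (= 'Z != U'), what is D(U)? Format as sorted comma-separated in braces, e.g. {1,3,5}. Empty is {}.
Answer: {3,5,6,7,8}

Derivation:
Constraint 1 (W != Y) on D(W)={3,4,5,6,7} D(Y)={3,4,5,7,8}: no change
Constraint 2 (W < Z) on D(W)={3,4,5,6,7} D(Z)={3,4,5,6,7,8}: Z {3,4,5,6,7,8}->{4,5,6,7,8}
Constraint 3 (Z != U) on D(Z)={4,5,6,7,8} D(U)={3,5,6,7,8}: no change
So after constraint 3: D(U) = {3,5,6,7,8}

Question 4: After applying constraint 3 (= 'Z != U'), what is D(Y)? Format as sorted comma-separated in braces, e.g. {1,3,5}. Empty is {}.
Answer: {3,4,5,7,8}

Derivation:
Constraint 1 (W != Y) on D(W)={3,4,5,6,7} D(Y)={3,4,5,7,8}: no change
Constraint 2 (W < Z) on D(W)={3,4,5,6,7} D(Z)={3,4,5,6,7,8}: Z {3,4,5,6,7,8}->{4,5,6,7,8}
Constraint 3 (Z != U) on D(Z)={4,5,6,7,8} D(U)={3,5,6,7,8}: no change
So after constraint 3: D(Y) = {3,4,5,7,8}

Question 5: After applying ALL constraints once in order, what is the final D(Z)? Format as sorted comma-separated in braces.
Constraint 1 (W != Y) on D(W)={3,4,5,6,7} D(Y)={3,4,5,7,8}: no change
Constraint 2 (W < Z) on D(W)={3,4,5,6,7} D(Z)={3,4,5,6,7,8}: Z {3,4,5,6,7,8}->{4,5,6,7,8}
Constraint 3 (Z != U) on D(Z)={4,5,6,7,8} D(U)={3,5,6,7,8}: no change
So after all 3 constraints: D(Z) = {4,5,6,7,8}

Answer: {4,5,6,7,8}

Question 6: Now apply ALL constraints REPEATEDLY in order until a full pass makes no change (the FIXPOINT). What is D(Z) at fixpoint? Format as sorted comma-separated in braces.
Answer: {4,5,6,7,8}

Derivation:
pass 0 (initial): D(Z)={3,4,5,6,7,8}
pass 1: Z {3,4,5,6,7,8}->{4,5,6,7,8}
pass 2: no change
Fixpoint after 2 passes: D(Z) = {4,5,6,7,8}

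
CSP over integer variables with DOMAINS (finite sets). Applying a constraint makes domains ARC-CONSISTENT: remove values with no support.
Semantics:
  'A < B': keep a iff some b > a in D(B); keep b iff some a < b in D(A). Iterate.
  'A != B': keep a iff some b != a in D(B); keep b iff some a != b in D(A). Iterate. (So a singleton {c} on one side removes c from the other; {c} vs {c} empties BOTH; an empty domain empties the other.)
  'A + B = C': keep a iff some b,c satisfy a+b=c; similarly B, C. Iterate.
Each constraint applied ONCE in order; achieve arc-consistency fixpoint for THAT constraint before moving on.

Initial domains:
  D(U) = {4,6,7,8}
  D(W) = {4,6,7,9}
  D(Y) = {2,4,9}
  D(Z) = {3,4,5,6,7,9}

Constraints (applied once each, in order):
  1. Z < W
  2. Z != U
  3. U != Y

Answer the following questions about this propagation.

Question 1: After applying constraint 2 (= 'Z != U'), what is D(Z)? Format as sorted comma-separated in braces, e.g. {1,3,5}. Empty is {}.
Constraint 1 (Z < W) on D(Z)={3,4,5,6,7,9} D(W)={4,6,7,9}: Z {3,4,5,6,7,9}->{3,4,5,6,7}
Constraint 2 (Z != U) on D(Z)={3,4,5,6,7} D(U)={4,6,7,8}: no change
So after constraint 2: D(Z) = {3,4,5,6,7}

Answer: {3,4,5,6,7}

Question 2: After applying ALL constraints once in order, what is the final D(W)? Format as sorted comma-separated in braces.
Constraint 1 (Z < W) on D(Z)={3,4,5,6,7,9} D(W)={4,6,7,9}: Z {3,4,5,6,7,9}->{3,4,5,6,7}
Constraint 2 (Z != U) on D(Z)={3,4,5,6,7} D(U)={4,6,7,8}: no change
Constraint 3 (U != Y) on D(U)={4,6,7,8} D(Y)={2,4,9}: no change
So after all 3 constraints: D(W) = {4,6,7,9}

Answer: {4,6,7,9}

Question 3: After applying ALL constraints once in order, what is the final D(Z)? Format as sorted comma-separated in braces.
Answer: {3,4,5,6,7}

Derivation:
Constraint 1 (Z < W) on D(Z)={3,4,5,6,7,9} D(W)={4,6,7,9}: Z {3,4,5,6,7,9}->{3,4,5,6,7}
Constraint 2 (Z != U) on D(Z)={3,4,5,6,7} D(U)={4,6,7,8}: no change
Constraint 3 (U != Y) on D(U)={4,6,7,8} D(Y)={2,4,9}: no change
So after all 3 constraints: D(Z) = {3,4,5,6,7}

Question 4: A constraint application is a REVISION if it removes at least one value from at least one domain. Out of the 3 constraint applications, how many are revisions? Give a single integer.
Constraint 1 (Z < W) on D(Z)={3,4,5,6,7,9} D(W)={4,6,7,9}: Z {3,4,5,6,7,9}->{3,4,5,6,7} => REVISION
Constraint 2 (Z != U) on D(Z)={3,4,5,6,7} D(U)={4,6,7,8}: no change => not a revision
Constraint 3 (U != Y) on D(U)={4,6,7,8} D(Y)={2,4,9}: no change => not a revision
Total revisions = 1

Answer: 1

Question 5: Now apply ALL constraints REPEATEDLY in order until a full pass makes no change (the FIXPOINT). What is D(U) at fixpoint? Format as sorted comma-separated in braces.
Answer: {4,6,7,8}

Derivation:
pass 0 (initial): D(U)={4,6,7,8}
pass 1: Z {3,4,5,6,7,9}->{3,4,5,6,7}
pass 2: no change
Fixpoint after 2 passes: D(U) = {4,6,7,8}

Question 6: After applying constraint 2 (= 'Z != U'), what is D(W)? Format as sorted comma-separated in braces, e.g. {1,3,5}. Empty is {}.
Constraint 1 (Z < W) on D(Z)={3,4,5,6,7,9} D(W)={4,6,7,9}: Z {3,4,5,6,7,9}->{3,4,5,6,7}
Constraint 2 (Z != U) on D(Z)={3,4,5,6,7} D(U)={4,6,7,8}: no change
So after constraint 2: D(W) = {4,6,7,9}

Answer: {4,6,7,9}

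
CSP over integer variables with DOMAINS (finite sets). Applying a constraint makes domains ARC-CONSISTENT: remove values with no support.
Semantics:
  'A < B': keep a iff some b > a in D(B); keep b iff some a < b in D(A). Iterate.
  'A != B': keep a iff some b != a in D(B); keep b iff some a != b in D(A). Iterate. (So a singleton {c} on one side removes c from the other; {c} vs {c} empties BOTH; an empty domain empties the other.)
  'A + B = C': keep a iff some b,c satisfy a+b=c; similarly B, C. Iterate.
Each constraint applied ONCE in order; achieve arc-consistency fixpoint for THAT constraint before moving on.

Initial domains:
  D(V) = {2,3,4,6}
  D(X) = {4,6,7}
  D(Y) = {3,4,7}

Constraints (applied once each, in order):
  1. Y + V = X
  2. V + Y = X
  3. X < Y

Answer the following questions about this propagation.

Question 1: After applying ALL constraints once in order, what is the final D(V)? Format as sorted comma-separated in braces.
Constraint 1 (Y + V = X) on D(Y)={3,4,7} D(V)={2,3,4,6} D(X)={4,6,7}: Y {3,4,7}->{3,4}; V {2,3,4,6}->{2,3,4}; X {4,6,7}->{6,7}
Constraint 2 (V + Y = X) on D(V)={2,3,4} D(Y)={3,4} D(X)={6,7}: no change
Constraint 3 (X < Y) on D(X)={6,7} D(Y)={3,4}: X {6,7}->{}; Y {3,4}->{}
So after all 3 constraints: D(V) = {2,3,4}

Answer: {2,3,4}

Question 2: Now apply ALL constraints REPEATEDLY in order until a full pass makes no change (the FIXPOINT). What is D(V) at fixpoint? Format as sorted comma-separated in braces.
pass 0 (initial): D(V)={2,3,4,6}
pass 1: V {2,3,4,6}->{2,3,4}; X {4,6,7}->{}; Y {3,4,7}->{}
pass 2: V {2,3,4}->{}
pass 3: no change
Fixpoint after 3 passes: D(V) = {}

Answer: {}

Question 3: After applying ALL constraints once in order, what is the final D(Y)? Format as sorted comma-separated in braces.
Answer: {}

Derivation:
Constraint 1 (Y + V = X) on D(Y)={3,4,7} D(V)={2,3,4,6} D(X)={4,6,7}: Y {3,4,7}->{3,4}; V {2,3,4,6}->{2,3,4}; X {4,6,7}->{6,7}
Constraint 2 (V + Y = X) on D(V)={2,3,4} D(Y)={3,4} D(X)={6,7}: no change
Constraint 3 (X < Y) on D(X)={6,7} D(Y)={3,4}: X {6,7}->{}; Y {3,4}->{}
So after all 3 constraints: D(Y) = {}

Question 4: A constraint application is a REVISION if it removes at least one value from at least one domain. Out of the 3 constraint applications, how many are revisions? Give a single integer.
Constraint 1 (Y + V = X) on D(Y)={3,4,7} D(V)={2,3,4,6} D(X)={4,6,7}: Y {3,4,7}->{3,4}; V {2,3,4,6}->{2,3,4}; X {4,6,7}->{6,7} => REVISION
Constraint 2 (V + Y = X) on D(V)={2,3,4} D(Y)={3,4} D(X)={6,7}: no change => not a revision
Constraint 3 (X < Y) on D(X)={6,7} D(Y)={3,4}: X {6,7}->{}; Y {3,4}->{} => REVISION
Total revisions = 2

Answer: 2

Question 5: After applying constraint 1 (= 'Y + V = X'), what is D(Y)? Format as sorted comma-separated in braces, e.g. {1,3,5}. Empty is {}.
Constraint 1 (Y + V = X) on D(Y)={3,4,7} D(V)={2,3,4,6} D(X)={4,6,7}: Y {3,4,7}->{3,4}; V {2,3,4,6}->{2,3,4}; X {4,6,7}->{6,7}
So after constraint 1: D(Y) = {3,4}

Answer: {3,4}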